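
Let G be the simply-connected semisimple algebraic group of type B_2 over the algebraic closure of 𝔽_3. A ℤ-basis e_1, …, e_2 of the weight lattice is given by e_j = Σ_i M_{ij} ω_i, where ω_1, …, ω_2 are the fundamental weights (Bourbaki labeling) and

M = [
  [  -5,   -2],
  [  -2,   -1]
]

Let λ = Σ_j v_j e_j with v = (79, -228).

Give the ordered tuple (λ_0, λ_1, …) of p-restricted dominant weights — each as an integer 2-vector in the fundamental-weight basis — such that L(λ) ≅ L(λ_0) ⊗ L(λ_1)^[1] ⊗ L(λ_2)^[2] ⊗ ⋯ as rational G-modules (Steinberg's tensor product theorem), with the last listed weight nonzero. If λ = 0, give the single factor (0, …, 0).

((1, 1), (2, 2), (0, 1), (2, 2))

In the fundamental-weight basis, λ has coordinates c = M·v (v = (79, -228)):
  c_1 = (-5)·(79) + (-2)·(-228) = 61
  c_2 = (-2)·(79) + (-1)·(-228) = 70
Expand coordinatewise in base 3:
  c_1 = 61 = 1·3^0 + 2·3^1 + 0·3^2 + 2·3^3
  c_2 = 70 = 1·3^0 + 2·3^1 + 1·3^2 + 2·3^3
Factor λ_0 = (1, 1)
Factor λ_1 = (2, 2)
Factor λ_2 = (0, 1)
Factor λ_3 = (2, 2)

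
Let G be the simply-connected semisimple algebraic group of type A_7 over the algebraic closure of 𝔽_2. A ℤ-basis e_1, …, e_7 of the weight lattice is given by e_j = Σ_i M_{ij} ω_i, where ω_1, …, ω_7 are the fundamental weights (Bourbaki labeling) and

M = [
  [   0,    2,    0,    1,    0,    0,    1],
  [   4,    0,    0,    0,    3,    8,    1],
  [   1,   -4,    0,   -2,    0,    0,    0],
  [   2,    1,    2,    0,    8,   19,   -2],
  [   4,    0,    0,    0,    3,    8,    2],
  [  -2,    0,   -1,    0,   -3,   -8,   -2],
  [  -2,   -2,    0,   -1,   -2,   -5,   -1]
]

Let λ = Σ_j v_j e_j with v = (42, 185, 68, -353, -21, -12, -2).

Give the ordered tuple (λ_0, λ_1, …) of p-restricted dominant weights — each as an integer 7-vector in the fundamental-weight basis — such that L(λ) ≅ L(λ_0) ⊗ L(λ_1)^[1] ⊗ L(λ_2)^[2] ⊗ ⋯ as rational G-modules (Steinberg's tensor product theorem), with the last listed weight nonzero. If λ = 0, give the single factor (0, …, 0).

((1, 1, 0, 1, 1, 1, 1), (1, 1, 0, 0, 0, 1, 1), (1, 1, 0, 1, 1, 0, 0), (1, 0, 1, 1, 0, 1, 0))

Converting to the ω-basis (c_i = row i of M dotted with v = (42, 185, 68, -353, -21, -12, -2)):
  c_1 = 0·42 + 2·185 + 0·68 + (1)·(-353) + (0)·(-21) + (0)·(-12) + (1)·(-2) = 15
  c_2 = 4·42 + 0·185 + 0·68 + (0)·(-353) + (3)·(-21) + (8)·(-12) + (1)·(-2) = 7
  c_3 = 1·42 + (-4)·(185) + 0·68 + (-2)·(-353) + (0)·(-21) + (0)·(-12) + (0)·(-2) = 8
  c_4 = 2·42 + 1·185 + 2·68 + (0)·(-353) + (8)·(-21) + (19)·(-12) + (-2)·(-2) = 13
  c_5 = 4·42 + 0·185 + 0·68 + (0)·(-353) + (3)·(-21) + (8)·(-12) + (2)·(-2) = 5
  c_6 = (-2)·(42) + 0·185 + (-1)·(68) + (0)·(-353) + (-3)·(-21) + (-8)·(-12) + (-2)·(-2) = 11
  c_7 = (-2)·(42) + (-2)·(185) + 0·68 + (-1)·(-353) + (-2)·(-21) + (-5)·(-12) + (-1)·(-2) = 3
p = 2; digits c_i = Σ_j d_{ij}·2^j, 0 ≤ d_{ij} < 2:
  c_1 = 15 = 1·2^0 + 1·2^1 + 1·2^2 + 1·2^3
  c_2 = 7 = 1·2^0 + 1·2^1 + 1·2^2
  c_3 = 8 = 0·2^0 + 0·2^1 + 0·2^2 + 1·2^3
  c_4 = 13 = 1·2^0 + 0·2^1 + 1·2^2 + 1·2^3
  c_5 = 5 = 1·2^0 + 0·2^1 + 1·2^2
  c_6 = 11 = 1·2^0 + 1·2^1 + 0·2^2 + 1·2^3
  c_7 = 3 = 1·2^0 + 1·2^1
λ_0 = (1, 1, 0, 1, 1, 1, 1)
λ_1 = (1, 1, 0, 0, 0, 1, 1)
λ_2 = (1, 1, 0, 1, 1, 0, 0)
λ_3 = (1, 0, 1, 1, 0, 1, 0)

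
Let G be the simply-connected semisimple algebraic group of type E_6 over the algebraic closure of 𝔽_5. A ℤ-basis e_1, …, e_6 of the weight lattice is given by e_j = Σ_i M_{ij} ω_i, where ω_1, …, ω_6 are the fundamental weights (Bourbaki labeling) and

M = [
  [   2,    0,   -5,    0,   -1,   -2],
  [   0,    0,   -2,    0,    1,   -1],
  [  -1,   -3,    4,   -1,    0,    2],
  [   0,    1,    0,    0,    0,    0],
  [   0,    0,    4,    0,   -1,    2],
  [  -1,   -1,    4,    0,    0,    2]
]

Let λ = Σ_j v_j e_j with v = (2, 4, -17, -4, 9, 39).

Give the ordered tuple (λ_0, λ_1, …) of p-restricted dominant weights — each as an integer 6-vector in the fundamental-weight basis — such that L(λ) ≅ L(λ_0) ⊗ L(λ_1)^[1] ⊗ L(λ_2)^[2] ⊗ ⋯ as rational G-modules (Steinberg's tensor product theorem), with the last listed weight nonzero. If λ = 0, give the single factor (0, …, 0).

((2, 4, 0, 4, 1, 4),)

ω-coordinates c = M·v, v = (2, 4, -17, -4, 9, 39):
  c_1 = 2*2 + 0*4 + -5*-17 + 0*-4 + -1*9 + -2*39 = 2
  c_2 = 0*2 + 0*4 + -2*-17 + 0*-4 + 1*9 + -1*39 = 4
  c_3 = -1*2 + -3*4 + 4*-17 + -1*-4 + 0*9 + 2*39 = 0
  c_4 = 0*2 + 1*4 + 0*-17 + 0*-4 + 0*9 + 0*39 = 4
  c_5 = 0*2 + 0*4 + 4*-17 + 0*-4 + -1*9 + 2*39 = 1
  c_6 = -1*2 + -1*4 + 4*-17 + 0*-4 + 0*9 + 2*39 = 4
Expand coordinatewise in base 5:
  c_1 = 2 = 2·5^0
  c_2 = 4 = 4·5^0
  c_3 = 0
  c_4 = 4 = 4·5^0
  c_5 = 1 = 1·5^0
  c_6 = 4 = 4·5^0
Factor λ_0 = (2, 4, 0, 4, 1, 4)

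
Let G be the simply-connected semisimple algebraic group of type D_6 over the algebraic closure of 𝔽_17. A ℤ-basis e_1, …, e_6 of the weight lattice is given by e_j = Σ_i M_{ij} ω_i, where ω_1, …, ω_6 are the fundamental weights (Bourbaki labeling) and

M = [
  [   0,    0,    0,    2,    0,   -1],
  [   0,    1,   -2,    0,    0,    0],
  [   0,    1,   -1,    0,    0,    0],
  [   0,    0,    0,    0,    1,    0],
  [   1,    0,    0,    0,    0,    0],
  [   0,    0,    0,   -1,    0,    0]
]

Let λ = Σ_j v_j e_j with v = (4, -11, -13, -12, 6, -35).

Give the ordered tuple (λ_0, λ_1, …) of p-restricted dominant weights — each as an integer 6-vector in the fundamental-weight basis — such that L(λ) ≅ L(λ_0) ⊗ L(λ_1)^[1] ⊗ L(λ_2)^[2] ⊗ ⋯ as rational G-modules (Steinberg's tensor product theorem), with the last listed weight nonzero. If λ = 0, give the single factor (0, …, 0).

In the fundamental-weight basis, λ has coordinates c = M·v (v = (4, -11, -13, -12, 6, -35)):
  c_1 = 0*4 + 0*-11 + 0*-13 + 2*-12 + 0*6 + -1*-35 = 11
  c_2 = 0*4 + 1*-11 + -2*-13 + 0*-12 + 0*6 + 0*-35 = 15
  c_3 = 0*4 + 1*-11 + -1*-13 + 0*-12 + 0*6 + 0*-35 = 2
  c_4 = 0*4 + 0*-11 + 0*-13 + 0*-12 + 1*6 + 0*-35 = 6
  c_5 = 1*4 + 0*-11 + 0*-13 + 0*-12 + 0*6 + 0*-35 = 4
  c_6 = 0*4 + 0*-11 + 0*-13 + -1*-12 + 0*6 + 0*-35 = 12
Expand coordinatewise in base 17:
  c_1 = 11 = 11·17^0
  c_2 = 15 = 15·17^0
  c_3 = 2 = 2·17^0
  c_4 = 6 = 6·17^0
  c_5 = 4 = 4·17^0
  c_6 = 12 = 12·17^0
p-restricted factor λ_0 = (11, 15, 2, 6, 4, 12)

((11, 15, 2, 6, 4, 12),)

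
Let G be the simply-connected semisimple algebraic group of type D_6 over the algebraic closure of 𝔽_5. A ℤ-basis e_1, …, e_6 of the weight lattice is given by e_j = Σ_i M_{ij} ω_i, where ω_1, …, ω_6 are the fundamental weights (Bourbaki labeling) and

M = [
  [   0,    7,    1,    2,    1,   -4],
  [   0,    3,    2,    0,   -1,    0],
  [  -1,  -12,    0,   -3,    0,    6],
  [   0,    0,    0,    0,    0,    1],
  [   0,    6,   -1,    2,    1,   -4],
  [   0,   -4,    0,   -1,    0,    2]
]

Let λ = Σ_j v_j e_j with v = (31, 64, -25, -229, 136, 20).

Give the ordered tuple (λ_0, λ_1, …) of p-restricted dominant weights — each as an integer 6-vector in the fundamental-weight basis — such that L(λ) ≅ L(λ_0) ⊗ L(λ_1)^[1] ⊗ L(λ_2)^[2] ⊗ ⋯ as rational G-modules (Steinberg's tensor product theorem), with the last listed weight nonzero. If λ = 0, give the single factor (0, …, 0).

Compute c_i = Σ_j M_{ij} v_j with v = (31, 64, -25, -229, 136, 20):
  c_1 = (0)·(31) + (7)·(64) + (1)·(-25) + (2)·(-229) + (1)·(136) + (-4)·(20) = 21
  c_2 = (0)·(31) + (3)·(64) + (2)·(-25) + (0)·(-229) + (-1)·(136) + (0)·(20) = 6
  c_3 = (-1)·(31) + (-12)·(64) + (0)·(-25) + (-3)·(-229) + (0)·(136) + (6)·(20) = 8
  c_4 = (0)·(31) + (0)·(64) + (0)·(-25) + (0)·(-229) + (0)·(136) + (1)·(20) = 20
  c_5 = (0)·(31) + (6)·(64) + (-1)·(-25) + (2)·(-229) + (1)·(136) + (-4)·(20) = 7
  c_6 = (0)·(31) + (-4)·(64) + (0)·(-25) + (-1)·(-229) + (0)·(136) + (2)·(20) = 13
p = 5; digits c_i = Σ_j d_{ij}·5^j, 0 ≤ d_{ij} < 5:
  c_1 = 21 = 1·5^0 + 4·5^1
  c_2 = 6 = 1·5^0 + 1·5^1
  c_3 = 8 = 3·5^0 + 1·5^1
  c_4 = 20 = 0·5^0 + 4·5^1
  c_5 = 7 = 2·5^0 + 1·5^1
  c_6 = 13 = 3·5^0 + 2·5^1
Factor λ_0 = (1, 1, 3, 0, 2, 3)
Factor λ_1 = (4, 1, 1, 4, 1, 2)

((1, 1, 3, 0, 2, 3), (4, 1, 1, 4, 1, 2))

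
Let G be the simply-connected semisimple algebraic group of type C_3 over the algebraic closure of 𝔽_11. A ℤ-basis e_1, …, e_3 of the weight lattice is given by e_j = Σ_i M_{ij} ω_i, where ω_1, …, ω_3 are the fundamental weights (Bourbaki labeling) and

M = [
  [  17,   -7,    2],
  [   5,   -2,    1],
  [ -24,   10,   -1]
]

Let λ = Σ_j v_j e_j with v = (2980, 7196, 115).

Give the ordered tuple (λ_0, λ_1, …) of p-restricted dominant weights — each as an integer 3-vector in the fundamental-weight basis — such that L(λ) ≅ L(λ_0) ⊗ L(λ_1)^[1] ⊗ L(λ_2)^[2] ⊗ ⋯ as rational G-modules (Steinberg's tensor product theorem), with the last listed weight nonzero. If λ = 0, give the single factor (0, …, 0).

((1, 7, 6), (3, 1, 7), (4, 5, 2))

Converting to the ω-basis (c_i = row i of M dotted with v = (2980, 7196, 115)):
  c_1 = 17·2980 + (-7)·(7196) + 2·115 = 518
  c_2 = 5·2980 + (-2)·(7196) + 1·115 = 623
  c_3 = (-24)·(2980) + 10·7196 + (-1)·(115) = 325
p = 11; digits c_i = Σ_j d_{ij}·11^j, 0 ≤ d_{ij} < 11:
  c_1 = 518 = 1·11^0 + 3·11^1 + 4·11^2
  c_2 = 623 = 7·11^0 + 1·11^1 + 5·11^2
  c_3 = 325 = 6·11^0 + 7·11^1 + 2·11^2
Factor λ_0 = (1, 7, 6)
Factor λ_1 = (3, 1, 7)
Factor λ_2 = (4, 5, 2)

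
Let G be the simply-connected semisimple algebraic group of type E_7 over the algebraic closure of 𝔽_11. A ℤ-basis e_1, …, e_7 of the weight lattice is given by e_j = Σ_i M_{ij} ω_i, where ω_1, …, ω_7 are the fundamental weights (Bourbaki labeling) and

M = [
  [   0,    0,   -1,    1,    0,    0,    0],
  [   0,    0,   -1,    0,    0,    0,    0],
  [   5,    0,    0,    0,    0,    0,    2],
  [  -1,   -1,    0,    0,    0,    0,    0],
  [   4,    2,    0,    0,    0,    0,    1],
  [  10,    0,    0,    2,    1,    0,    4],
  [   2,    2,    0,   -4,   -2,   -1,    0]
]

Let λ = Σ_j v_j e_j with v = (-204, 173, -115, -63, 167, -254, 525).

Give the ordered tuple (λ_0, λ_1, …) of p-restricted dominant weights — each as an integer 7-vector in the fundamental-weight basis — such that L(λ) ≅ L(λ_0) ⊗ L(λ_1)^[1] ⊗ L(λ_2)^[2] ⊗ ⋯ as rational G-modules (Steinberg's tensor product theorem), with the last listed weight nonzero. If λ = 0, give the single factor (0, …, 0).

In the fundamental-weight basis, λ has coordinates c = M·v (v = (-204, 173, -115, -63, 167, -254, 525)):
  c_1 = (0)·(-204) + (0)·(173) + (-1)·(-115) + (1)·(-63) + (0)·(167) + (0)·(-254) + (0)·(525) = 52
  c_2 = (0)·(-204) + (0)·(173) + (-1)·(-115) + (0)·(-63) + (0)·(167) + (0)·(-254) + (0)·(525) = 115
  c_3 = (5)·(-204) + (0)·(173) + (0)·(-115) + (0)·(-63) + (0)·(167) + (0)·(-254) + (2)·(525) = 30
  c_4 = (-1)·(-204) + (-1)·(173) + (0)·(-115) + (0)·(-63) + (0)·(167) + (0)·(-254) + (0)·(525) = 31
  c_5 = (4)·(-204) + (2)·(173) + (0)·(-115) + (0)·(-63) + (0)·(167) + (0)·(-254) + (1)·(525) = 55
  c_6 = (10)·(-204) + (0)·(173) + (0)·(-115) + (2)·(-63) + (1)·(167) + (0)·(-254) + (4)·(525) = 101
  c_7 = (2)·(-204) + (2)·(173) + (0)·(-115) + (-4)·(-63) + (-2)·(167) + (-1)·(-254) + (0)·(525) = 110
Base-11 expansion of each c_i:
  c_1 = 52 = 8·11^0 + 4·11^1
  c_2 = 115 = 5·11^0 + 10·11^1
  c_3 = 30 = 8·11^0 + 2·11^1
  c_4 = 31 = 9·11^0 + 2·11^1
  c_5 = 55 = 0·11^0 + 5·11^1
  c_6 = 101 = 2·11^0 + 9·11^1
  c_7 = 110 = 0·11^0 + 10·11^1
Factor λ_0 = (8, 5, 8, 9, 0, 2, 0)
Factor λ_1 = (4, 10, 2, 2, 5, 9, 10)

((8, 5, 8, 9, 0, 2, 0), (4, 10, 2, 2, 5, 9, 10))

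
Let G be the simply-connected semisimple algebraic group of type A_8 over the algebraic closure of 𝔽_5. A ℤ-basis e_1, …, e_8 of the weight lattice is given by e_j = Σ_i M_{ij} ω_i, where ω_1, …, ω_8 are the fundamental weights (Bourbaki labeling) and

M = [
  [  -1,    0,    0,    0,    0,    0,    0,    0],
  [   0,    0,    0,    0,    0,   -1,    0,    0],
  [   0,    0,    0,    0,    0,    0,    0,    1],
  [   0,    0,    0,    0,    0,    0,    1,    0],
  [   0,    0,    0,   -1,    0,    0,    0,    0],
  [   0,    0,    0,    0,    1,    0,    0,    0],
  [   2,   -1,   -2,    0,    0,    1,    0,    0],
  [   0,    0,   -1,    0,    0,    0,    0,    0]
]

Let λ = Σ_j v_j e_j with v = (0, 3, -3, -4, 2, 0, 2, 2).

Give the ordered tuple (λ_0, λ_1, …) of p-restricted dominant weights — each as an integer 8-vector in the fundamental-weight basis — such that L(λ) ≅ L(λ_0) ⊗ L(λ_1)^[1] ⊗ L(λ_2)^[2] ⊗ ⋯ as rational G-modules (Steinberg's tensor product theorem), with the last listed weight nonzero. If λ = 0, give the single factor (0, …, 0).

ω-coordinates c = M·v, v = (0, 3, -3, -4, 2, 0, 2, 2):
  c_1 = (-1)·(0) + (0)·(3) + (0)·(-3) + (0)·(-4) + (0)·(2) + (0)·(0) + (0)·(2) + (0)·(2) = 0
  c_2 = (0)·(0) + (0)·(3) + (0)·(-3) + (0)·(-4) + (0)·(2) + (-1)·(0) + (0)·(2) + (0)·(2) = 0
  c_3 = (0)·(0) + (0)·(3) + (0)·(-3) + (0)·(-4) + (0)·(2) + (0)·(0) + (0)·(2) + (1)·(2) = 2
  c_4 = (0)·(0) + (0)·(3) + (0)·(-3) + (0)·(-4) + (0)·(2) + (0)·(0) + (1)·(2) + (0)·(2) = 2
  c_5 = (0)·(0) + (0)·(3) + (0)·(-3) + (-1)·(-4) + (0)·(2) + (0)·(0) + (0)·(2) + (0)·(2) = 4
  c_6 = (0)·(0) + (0)·(3) + (0)·(-3) + (0)·(-4) + (1)·(2) + (0)·(0) + (0)·(2) + (0)·(2) = 2
  c_7 = (2)·(0) + (-1)·(3) + (-2)·(-3) + (0)·(-4) + (0)·(2) + (1)·(0) + (0)·(2) + (0)·(2) = 3
  c_8 = (0)·(0) + (0)·(3) + (-1)·(-3) + (0)·(-4) + (0)·(2) + (0)·(0) + (0)·(2) + (0)·(2) = 3
Expand coordinatewise in base 5:
  c_1 = 0
  c_2 = 0
  c_3 = 2 = 2·5^0
  c_4 = 2 = 2·5^0
  c_5 = 4 = 4·5^0
  c_6 = 2 = 2·5^0
  c_7 = 3 = 3·5^0
  c_8 = 3 = 3·5^0
λ_0 = (0, 0, 2, 2, 4, 2, 3, 3)

((0, 0, 2, 2, 4, 2, 3, 3),)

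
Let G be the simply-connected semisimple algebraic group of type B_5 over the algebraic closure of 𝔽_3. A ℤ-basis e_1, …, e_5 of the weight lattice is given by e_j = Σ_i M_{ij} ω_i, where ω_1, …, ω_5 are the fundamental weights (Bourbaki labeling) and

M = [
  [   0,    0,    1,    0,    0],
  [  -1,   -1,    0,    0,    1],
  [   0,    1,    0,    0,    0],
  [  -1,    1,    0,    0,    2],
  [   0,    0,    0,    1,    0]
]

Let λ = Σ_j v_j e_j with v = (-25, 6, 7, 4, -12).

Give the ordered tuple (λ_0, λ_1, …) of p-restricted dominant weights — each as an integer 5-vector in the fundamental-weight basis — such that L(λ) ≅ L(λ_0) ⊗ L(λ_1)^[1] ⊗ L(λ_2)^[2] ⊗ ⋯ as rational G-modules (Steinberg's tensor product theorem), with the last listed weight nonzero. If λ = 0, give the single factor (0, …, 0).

((1, 1, 0, 1, 1), (2, 2, 2, 2, 1))

Compute c_i = Σ_j M_{ij} v_j with v = (-25, 6, 7, 4, -12):
  c_1 = (0)·(-25) + 0·6 + 1·7 + 0·4 + (0)·(-12) = 7
  c_2 = (-1)·(-25) + (-1)·(6) + 0·7 + 0·4 + (1)·(-12) = 7
  c_3 = (0)·(-25) + 1·6 + 0·7 + 0·4 + (0)·(-12) = 6
  c_4 = (-1)·(-25) + 1·6 + 0·7 + 0·4 + (2)·(-12) = 7
  c_5 = (0)·(-25) + 0·6 + 0·7 + 1·4 + (0)·(-12) = 4
Writing each c_i in base p = 3:
  c_1 = 7 = 1·3^0 + 2·3^1
  c_2 = 7 = 1·3^0 + 2·3^1
  c_3 = 6 = 0·3^0 + 2·3^1
  c_4 = 7 = 1·3^0 + 2·3^1
  c_5 = 4 = 1·3^0 + 1·3^1
Factor λ_0 = (1, 1, 0, 1, 1)
Factor λ_1 = (2, 2, 2, 2, 1)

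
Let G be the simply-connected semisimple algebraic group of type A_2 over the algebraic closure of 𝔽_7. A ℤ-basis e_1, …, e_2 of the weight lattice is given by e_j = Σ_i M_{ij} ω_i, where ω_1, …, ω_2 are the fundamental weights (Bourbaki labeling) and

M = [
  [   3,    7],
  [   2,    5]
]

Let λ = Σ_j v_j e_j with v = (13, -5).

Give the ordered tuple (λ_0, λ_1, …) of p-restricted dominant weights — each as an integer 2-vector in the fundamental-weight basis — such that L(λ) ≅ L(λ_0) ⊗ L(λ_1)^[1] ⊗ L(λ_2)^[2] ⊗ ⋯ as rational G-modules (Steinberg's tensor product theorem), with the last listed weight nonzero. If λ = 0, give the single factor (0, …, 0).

In the fundamental-weight basis, λ has coordinates c = M·v (v = (13, -5)):
  c_1 = 3*13 + 7*-5 = 4
  c_2 = 2*13 + 5*-5 = 1
p = 7; digits c_i = Σ_j d_{ij}·7^j, 0 ≤ d_{ij} < 7:
  c_1 = 4 = 4·7^0
  c_2 = 1 = 1·7^0
Factor λ_0 = (4, 1)

((4, 1),)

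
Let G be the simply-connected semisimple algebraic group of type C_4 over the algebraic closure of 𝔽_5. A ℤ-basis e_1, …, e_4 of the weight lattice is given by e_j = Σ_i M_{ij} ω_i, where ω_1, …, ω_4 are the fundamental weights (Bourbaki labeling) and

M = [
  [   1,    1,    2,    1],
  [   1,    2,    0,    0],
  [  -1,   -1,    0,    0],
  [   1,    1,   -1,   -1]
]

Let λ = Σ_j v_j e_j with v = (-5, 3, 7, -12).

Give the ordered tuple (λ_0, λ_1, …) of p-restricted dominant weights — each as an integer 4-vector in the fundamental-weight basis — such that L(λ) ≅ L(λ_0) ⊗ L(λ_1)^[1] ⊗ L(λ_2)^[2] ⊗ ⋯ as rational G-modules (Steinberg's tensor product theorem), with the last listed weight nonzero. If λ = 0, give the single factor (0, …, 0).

Converting to the ω-basis (c_i = row i of M dotted with v = (-5, 3, 7, -12)):
  c_1 = (1)·(-5) + (1)·(3) + (2)·(7) + (1)·(-12) = 0
  c_2 = (1)·(-5) + (2)·(3) + (0)·(7) + (0)·(-12) = 1
  c_3 = (-1)·(-5) + (-1)·(3) + (0)·(7) + (0)·(-12) = 2
  c_4 = (1)·(-5) + (1)·(3) + (-1)·(7) + (-1)·(-12) = 3
p = 5; digits c_i = Σ_j d_{ij}·5^j, 0 ≤ d_{ij} < 5:
  c_1 = 0
  c_2 = 1 = 1·5^0
  c_3 = 2 = 2·5^0
  c_4 = 3 = 3·5^0
λ_0 = (0, 1, 2, 3)

((0, 1, 2, 3),)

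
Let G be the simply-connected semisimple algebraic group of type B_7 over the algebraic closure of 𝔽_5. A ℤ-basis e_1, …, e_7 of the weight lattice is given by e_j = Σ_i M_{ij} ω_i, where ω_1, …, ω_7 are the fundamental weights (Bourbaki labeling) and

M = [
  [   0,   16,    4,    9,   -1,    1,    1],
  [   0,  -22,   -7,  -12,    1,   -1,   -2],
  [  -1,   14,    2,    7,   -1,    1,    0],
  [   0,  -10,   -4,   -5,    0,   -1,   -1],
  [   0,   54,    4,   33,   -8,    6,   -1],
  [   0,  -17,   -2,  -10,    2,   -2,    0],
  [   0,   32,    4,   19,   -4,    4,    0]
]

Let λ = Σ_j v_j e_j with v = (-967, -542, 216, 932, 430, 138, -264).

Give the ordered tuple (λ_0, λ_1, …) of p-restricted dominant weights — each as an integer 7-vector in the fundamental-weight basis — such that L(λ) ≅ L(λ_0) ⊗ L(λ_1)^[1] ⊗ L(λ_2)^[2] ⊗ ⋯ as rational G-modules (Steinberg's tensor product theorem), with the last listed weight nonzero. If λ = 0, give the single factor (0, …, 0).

((4, 3, 3, 2, 4, 1, 0), (4, 4, 3, 4, 0, 4, 2), (0, 1, 1, 0, 0, 1, 2))

ω-coordinates c = M·v, v = (-967, -542, 216, 932, 430, 138, -264):
  c_1 = 0*-967 + 16*-542 + 4*216 + 9*932 + -1*430 + 1*138 + 1*-264 = 24
  c_2 = 0*-967 + -22*-542 + -7*216 + -12*932 + 1*430 + -1*138 + -2*-264 = 48
  c_3 = -1*-967 + 14*-542 + 2*216 + 7*932 + -1*430 + 1*138 + 0*-264 = 43
  c_4 = 0*-967 + -10*-542 + -4*216 + -5*932 + 0*430 + -1*138 + -1*-264 = 22
  c_5 = 0*-967 + 54*-542 + 4*216 + 33*932 + -8*430 + 6*138 + -1*-264 = 4
  c_6 = 0*-967 + -17*-542 + -2*216 + -10*932 + 2*430 + -2*138 + 0*-264 = 46
  c_7 = 0*-967 + 32*-542 + 4*216 + 19*932 + -4*430 + 4*138 + 0*-264 = 60
Writing each c_i in base p = 5:
  c_1 = 24 = 4·5^0 + 4·5^1
  c_2 = 48 = 3·5^0 + 4·5^1 + 1·5^2
  c_3 = 43 = 3·5^0 + 3·5^1 + 1·5^2
  c_4 = 22 = 2·5^0 + 4·5^1
  c_5 = 4 = 4·5^0
  c_6 = 46 = 1·5^0 + 4·5^1 + 1·5^2
  c_7 = 60 = 0·5^0 + 2·5^1 + 2·5^2
Factor λ_0 = (4, 3, 3, 2, 4, 1, 0)
Factor λ_1 = (4, 4, 3, 4, 0, 4, 2)
Factor λ_2 = (0, 1, 1, 0, 0, 1, 2)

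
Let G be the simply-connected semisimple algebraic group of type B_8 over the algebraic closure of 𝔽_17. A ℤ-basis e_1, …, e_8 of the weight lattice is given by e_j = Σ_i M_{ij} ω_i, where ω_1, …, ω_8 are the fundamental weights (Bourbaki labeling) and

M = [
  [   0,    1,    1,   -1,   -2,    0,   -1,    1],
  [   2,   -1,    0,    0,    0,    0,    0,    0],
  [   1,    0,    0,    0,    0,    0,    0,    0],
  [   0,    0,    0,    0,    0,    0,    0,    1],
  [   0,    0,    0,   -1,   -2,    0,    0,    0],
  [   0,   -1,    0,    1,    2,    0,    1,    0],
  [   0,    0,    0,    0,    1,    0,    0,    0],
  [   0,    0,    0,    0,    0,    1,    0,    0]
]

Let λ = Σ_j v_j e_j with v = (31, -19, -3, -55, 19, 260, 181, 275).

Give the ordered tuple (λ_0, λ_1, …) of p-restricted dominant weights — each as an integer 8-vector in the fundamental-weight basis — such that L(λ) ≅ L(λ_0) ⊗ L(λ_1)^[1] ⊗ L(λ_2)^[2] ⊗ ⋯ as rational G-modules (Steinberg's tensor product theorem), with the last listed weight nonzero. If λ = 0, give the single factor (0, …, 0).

((4, 13, 14, 3, 0, 13, 2, 5), (5, 4, 1, 16, 1, 10, 1, 15))

In the fundamental-weight basis, λ has coordinates c = M·v (v = (31, -19, -3, -55, 19, 260, 181, 275)):
  c_1 = 0·31 + (1)·(-19) + (1)·(-3) + (-1)·(-55) + (-2)·(19) + 0·260 + (-1)·(181) + 1·275 = 89
  c_2 = 2·31 + (-1)·(-19) + (0)·(-3) + (0)·(-55) + 0·19 + 0·260 + 0·181 + 0·275 = 81
  c_3 = 1·31 + (0)·(-19) + (0)·(-3) + (0)·(-55) + 0·19 + 0·260 + 0·181 + 0·275 = 31
  c_4 = 0·31 + (0)·(-19) + (0)·(-3) + (0)·(-55) + 0·19 + 0·260 + 0·181 + 1·275 = 275
  c_5 = 0·31 + (0)·(-19) + (0)·(-3) + (-1)·(-55) + (-2)·(19) + 0·260 + 0·181 + 0·275 = 17
  c_6 = 0·31 + (-1)·(-19) + (0)·(-3) + (1)·(-55) + 2·19 + 0·260 + 1·181 + 0·275 = 183
  c_7 = 0·31 + (0)·(-19) + (0)·(-3) + (0)·(-55) + 1·19 + 0·260 + 0·181 + 0·275 = 19
  c_8 = 0·31 + (0)·(-19) + (0)·(-3) + (0)·(-55) + 0·19 + 1·260 + 0·181 + 0·275 = 260
Expand coordinatewise in base 17:
  c_1 = 89 = 4·17^0 + 5·17^1
  c_2 = 81 = 13·17^0 + 4·17^1
  c_3 = 31 = 14·17^0 + 1·17^1
  c_4 = 275 = 3·17^0 + 16·17^1
  c_5 = 17 = 0·17^0 + 1·17^1
  c_6 = 183 = 13·17^0 + 10·17^1
  c_7 = 19 = 2·17^0 + 1·17^1
  c_8 = 260 = 5·17^0 + 15·17^1
p-restricted factor λ_0 = (4, 13, 14, 3, 0, 13, 2, 5)
p-restricted factor λ_1 = (5, 4, 1, 16, 1, 10, 1, 15)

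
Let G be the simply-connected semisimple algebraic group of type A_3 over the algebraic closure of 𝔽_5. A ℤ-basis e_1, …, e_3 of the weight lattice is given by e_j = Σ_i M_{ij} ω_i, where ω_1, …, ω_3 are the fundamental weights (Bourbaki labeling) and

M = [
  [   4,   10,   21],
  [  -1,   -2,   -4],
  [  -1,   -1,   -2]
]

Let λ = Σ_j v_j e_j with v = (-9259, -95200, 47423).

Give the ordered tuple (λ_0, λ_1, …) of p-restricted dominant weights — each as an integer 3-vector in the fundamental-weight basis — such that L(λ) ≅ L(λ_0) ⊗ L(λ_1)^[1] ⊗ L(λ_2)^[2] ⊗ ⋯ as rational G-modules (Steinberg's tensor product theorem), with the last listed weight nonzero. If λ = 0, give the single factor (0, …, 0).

Compute c_i = Σ_j M_{ij} v_j with v = (-9259, -95200, 47423):
  c_1 = (4)·(-9259) + (10)·(-95200) + 21·47423 = 6847
  c_2 = (-1)·(-9259) + (-2)·(-95200) + (-4)·(47423) = 9967
  c_3 = (-1)·(-9259) + (-1)·(-95200) + (-2)·(47423) = 9613
p = 5; digits c_i = Σ_j d_{ij}·5^j, 0 ≤ d_{ij} < 5:
  c_1 = 6847 = 2·5^0 + 4·5^1 + 3·5^2 + 4·5^3 + 0·5^4 + 2·5^5
  c_2 = 9967 = 2·5^0 + 3·5^1 + 3·5^2 + 4·5^3 + 0·5^4 + 3·5^5
  c_3 = 9613 = 3·5^0 + 2·5^1 + 4·5^2 + 1·5^3 + 0·5^4 + 3·5^5
λ_0 = (2, 2, 3)
λ_1 = (4, 3, 2)
λ_2 = (3, 3, 4)
λ_3 = (4, 4, 1)
λ_4 = (0, 0, 0)
λ_5 = (2, 3, 3)

((2, 2, 3), (4, 3, 2), (3, 3, 4), (4, 4, 1), (0, 0, 0), (2, 3, 3))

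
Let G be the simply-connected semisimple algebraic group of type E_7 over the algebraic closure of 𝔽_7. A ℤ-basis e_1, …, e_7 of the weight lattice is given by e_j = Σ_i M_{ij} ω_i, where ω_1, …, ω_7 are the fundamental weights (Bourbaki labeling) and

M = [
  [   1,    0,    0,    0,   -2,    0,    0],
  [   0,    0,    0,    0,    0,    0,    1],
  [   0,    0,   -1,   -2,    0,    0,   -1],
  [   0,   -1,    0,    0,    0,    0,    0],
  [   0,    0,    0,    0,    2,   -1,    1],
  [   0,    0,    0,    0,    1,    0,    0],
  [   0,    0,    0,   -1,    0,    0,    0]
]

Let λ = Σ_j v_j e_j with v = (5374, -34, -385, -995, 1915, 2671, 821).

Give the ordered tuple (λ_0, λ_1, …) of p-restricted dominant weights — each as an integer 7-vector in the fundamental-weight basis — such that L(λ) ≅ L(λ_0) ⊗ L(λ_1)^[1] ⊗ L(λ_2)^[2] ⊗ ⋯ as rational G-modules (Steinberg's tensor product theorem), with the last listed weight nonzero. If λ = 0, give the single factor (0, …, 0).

ω-coordinates c = M·v, v = (5374, -34, -385, -995, 1915, 2671, 821):
  c_1 = 1*5374 + 0*-34 + 0*-385 + 0*-995 + -2*1915 + 0*2671 + 0*821 = 1544
  c_2 = 0*5374 + 0*-34 + 0*-385 + 0*-995 + 0*1915 + 0*2671 + 1*821 = 821
  c_3 = 0*5374 + 0*-34 + -1*-385 + -2*-995 + 0*1915 + 0*2671 + -1*821 = 1554
  c_4 = 0*5374 + -1*-34 + 0*-385 + 0*-995 + 0*1915 + 0*2671 + 0*821 = 34
  c_5 = 0*5374 + 0*-34 + 0*-385 + 0*-995 + 2*1915 + -1*2671 + 1*821 = 1980
  c_6 = 0*5374 + 0*-34 + 0*-385 + 0*-995 + 1*1915 + 0*2671 + 0*821 = 1915
  c_7 = 0*5374 + 0*-34 + 0*-385 + -1*-995 + 0*1915 + 0*2671 + 0*821 = 995
p = 7; digits c_i = Σ_j d_{ij}·7^j, 0 ≤ d_{ij} < 7:
  c_1 = 1544 = 4·7^0 + 3·7^1 + 3·7^2 + 4·7^3
  c_2 = 821 = 2·7^0 + 5·7^1 + 2·7^2 + 2·7^3
  c_3 = 1554 = 0·7^0 + 5·7^1 + 3·7^2 + 4·7^3
  c_4 = 34 = 6·7^0 + 4·7^1
  c_5 = 1980 = 6·7^0 + 2·7^1 + 5·7^2 + 5·7^3
  c_6 = 1915 = 4·7^0 + 0·7^1 + 4·7^2 + 5·7^3
  c_7 = 995 = 1·7^0 + 2·7^1 + 6·7^2 + 2·7^3
p-restricted factor λ_0 = (4, 2, 0, 6, 6, 4, 1)
p-restricted factor λ_1 = (3, 5, 5, 4, 2, 0, 2)
p-restricted factor λ_2 = (3, 2, 3, 0, 5, 4, 6)
p-restricted factor λ_3 = (4, 2, 4, 0, 5, 5, 2)

((4, 2, 0, 6, 6, 4, 1), (3, 5, 5, 4, 2, 0, 2), (3, 2, 3, 0, 5, 4, 6), (4, 2, 4, 0, 5, 5, 2))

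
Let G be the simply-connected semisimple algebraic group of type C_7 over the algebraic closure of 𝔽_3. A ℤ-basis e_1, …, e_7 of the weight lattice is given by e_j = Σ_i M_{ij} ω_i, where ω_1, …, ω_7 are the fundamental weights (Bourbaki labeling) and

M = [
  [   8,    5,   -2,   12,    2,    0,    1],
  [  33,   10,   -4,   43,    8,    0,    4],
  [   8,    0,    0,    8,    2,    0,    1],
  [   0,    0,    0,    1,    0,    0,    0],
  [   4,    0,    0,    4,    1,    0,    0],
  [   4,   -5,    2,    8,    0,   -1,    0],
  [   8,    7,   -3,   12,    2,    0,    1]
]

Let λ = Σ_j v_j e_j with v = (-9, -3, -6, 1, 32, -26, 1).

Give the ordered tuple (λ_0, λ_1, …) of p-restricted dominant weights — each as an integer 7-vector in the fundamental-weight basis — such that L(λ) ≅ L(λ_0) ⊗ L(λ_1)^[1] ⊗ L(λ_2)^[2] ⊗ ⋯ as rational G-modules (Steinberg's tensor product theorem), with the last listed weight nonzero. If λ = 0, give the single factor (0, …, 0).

((2, 0, 1, 1, 0, 1, 2),)

ω-coordinates c = M·v, v = (-9, -3, -6, 1, 32, -26, 1):
  c_1 = (8)·(-9) + (5)·(-3) + (-2)·(-6) + 12·1 + 2·32 + (0)·(-26) + 1·1 = 2
  c_2 = (33)·(-9) + (10)·(-3) + (-4)·(-6) + 43·1 + 8·32 + (0)·(-26) + 4·1 = 0
  c_3 = (8)·(-9) + (0)·(-3) + (0)·(-6) + 8·1 + 2·32 + (0)·(-26) + 1·1 = 1
  c_4 = (0)·(-9) + (0)·(-3) + (0)·(-6) + 1·1 + 0·32 + (0)·(-26) + 0·1 = 1
  c_5 = (4)·(-9) + (0)·(-3) + (0)·(-6) + 4·1 + 1·32 + (0)·(-26) + 0·1 = 0
  c_6 = (4)·(-9) + (-5)·(-3) + (2)·(-6) + 8·1 + 0·32 + (-1)·(-26) + 0·1 = 1
  c_7 = (8)·(-9) + (7)·(-3) + (-3)·(-6) + 12·1 + 2·32 + (0)·(-26) + 1·1 = 2
Base-3 expansion of each c_i:
  c_1 = 2 = 2·3^0
  c_2 = 0
  c_3 = 1 = 1·3^0
  c_4 = 1 = 1·3^0
  c_5 = 0
  c_6 = 1 = 1·3^0
  c_7 = 2 = 2·3^0
Factor λ_0 = (2, 0, 1, 1, 0, 1, 2)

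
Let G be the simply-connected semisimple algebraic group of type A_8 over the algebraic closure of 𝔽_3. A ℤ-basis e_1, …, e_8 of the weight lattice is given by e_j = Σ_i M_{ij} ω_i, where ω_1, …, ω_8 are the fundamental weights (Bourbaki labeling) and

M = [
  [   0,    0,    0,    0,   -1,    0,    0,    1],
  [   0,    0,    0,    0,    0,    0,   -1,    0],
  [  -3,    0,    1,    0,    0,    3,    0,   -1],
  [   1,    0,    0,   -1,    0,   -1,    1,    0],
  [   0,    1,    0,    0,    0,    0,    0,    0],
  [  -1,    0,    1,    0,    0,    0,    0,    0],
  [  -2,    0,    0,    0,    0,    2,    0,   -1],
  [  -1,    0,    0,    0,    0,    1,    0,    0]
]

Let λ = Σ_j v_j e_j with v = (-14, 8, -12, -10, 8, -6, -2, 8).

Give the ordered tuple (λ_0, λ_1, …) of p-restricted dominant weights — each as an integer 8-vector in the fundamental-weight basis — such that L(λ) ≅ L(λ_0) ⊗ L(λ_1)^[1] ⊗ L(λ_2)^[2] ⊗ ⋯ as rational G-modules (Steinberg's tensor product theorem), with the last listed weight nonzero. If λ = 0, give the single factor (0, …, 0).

((0, 2, 1, 0, 2, 2, 2, 2), (0, 0, 1, 0, 2, 0, 2, 2))

Converting to the ω-basis (c_i = row i of M dotted with v = (-14, 8, -12, -10, 8, -6, -2, 8)):
  c_1 = (0)·(-14) + (0)·(8) + (0)·(-12) + (0)·(-10) + (-1)·(8) + (0)·(-6) + (0)·(-2) + (1)·(8) = 0
  c_2 = (0)·(-14) + (0)·(8) + (0)·(-12) + (0)·(-10) + (0)·(8) + (0)·(-6) + (-1)·(-2) + (0)·(8) = 2
  c_3 = (-3)·(-14) + (0)·(8) + (1)·(-12) + (0)·(-10) + (0)·(8) + (3)·(-6) + (0)·(-2) + (-1)·(8) = 4
  c_4 = (1)·(-14) + (0)·(8) + (0)·(-12) + (-1)·(-10) + (0)·(8) + (-1)·(-6) + (1)·(-2) + (0)·(8) = 0
  c_5 = (0)·(-14) + (1)·(8) + (0)·(-12) + (0)·(-10) + (0)·(8) + (0)·(-6) + (0)·(-2) + (0)·(8) = 8
  c_6 = (-1)·(-14) + (0)·(8) + (1)·(-12) + (0)·(-10) + (0)·(8) + (0)·(-6) + (0)·(-2) + (0)·(8) = 2
  c_7 = (-2)·(-14) + (0)·(8) + (0)·(-12) + (0)·(-10) + (0)·(8) + (2)·(-6) + (0)·(-2) + (-1)·(8) = 8
  c_8 = (-1)·(-14) + (0)·(8) + (0)·(-12) + (0)·(-10) + (0)·(8) + (1)·(-6) + (0)·(-2) + (0)·(8) = 8
Writing each c_i in base p = 3:
  c_1 = 0
  c_2 = 2 = 2·3^0
  c_3 = 4 = 1·3^0 + 1·3^1
  c_4 = 0
  c_5 = 8 = 2·3^0 + 2·3^1
  c_6 = 2 = 2·3^0
  c_7 = 8 = 2·3^0 + 2·3^1
  c_8 = 8 = 2·3^0 + 2·3^1
λ_0 = (0, 2, 1, 0, 2, 2, 2, 2)
λ_1 = (0, 0, 1, 0, 2, 0, 2, 2)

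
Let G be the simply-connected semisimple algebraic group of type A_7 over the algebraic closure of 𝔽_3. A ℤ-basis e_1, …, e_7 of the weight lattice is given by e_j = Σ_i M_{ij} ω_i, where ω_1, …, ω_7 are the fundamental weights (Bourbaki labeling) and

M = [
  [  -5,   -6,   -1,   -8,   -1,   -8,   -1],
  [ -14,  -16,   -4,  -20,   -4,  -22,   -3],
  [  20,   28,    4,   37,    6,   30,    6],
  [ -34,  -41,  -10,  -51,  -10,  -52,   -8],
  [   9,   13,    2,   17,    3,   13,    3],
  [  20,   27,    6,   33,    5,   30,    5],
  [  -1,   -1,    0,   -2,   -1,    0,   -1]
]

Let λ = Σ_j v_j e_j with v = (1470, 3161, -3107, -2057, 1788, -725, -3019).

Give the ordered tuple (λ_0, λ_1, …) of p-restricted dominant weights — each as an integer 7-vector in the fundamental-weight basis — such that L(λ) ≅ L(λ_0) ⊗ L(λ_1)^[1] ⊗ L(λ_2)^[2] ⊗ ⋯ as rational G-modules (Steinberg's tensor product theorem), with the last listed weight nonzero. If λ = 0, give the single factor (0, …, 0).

((2, 0, 1, 2, 1, 1, 0), (2, 2, 0, 2, 1, 1, 1), (0, 2, 2, 1, 2, 2, 1), (1, 0, 2, 1, 0, 2, 2), (0, 0, 2, 1, 0, 0, 2), (1, 1, 0, 1, 0, 1, 2))

ω-coordinates c = M·v, v = (1470, 3161, -3107, -2057, 1788, -725, -3019):
  c_1 = (-5)·(1470) + (-6)·(3161) + (-1)·(-3107) + (-8)·(-2057) + (-1)·(1788) + (-8)·(-725) + (-1)·(-3019) = 278
  c_2 = (-14)·(1470) + (-16)·(3161) + (-4)·(-3107) + (-20)·(-2057) + (-4)·(1788) + (-22)·(-725) + (-3)·(-3019) = 267
  c_3 = (20)·(1470) + (28)·(3161) + (4)·(-3107) + (37)·(-2057) + (6)·(1788) + (30)·(-725) + (6)·(-3019) = 235
  c_4 = (-34)·(1470) + (-41)·(3161) + (-10)·(-3107) + (-51)·(-2057) + (-10)·(1788) + (-52)·(-725) + (-8)·(-3019) = 368
  c_5 = (9)·(1470) + (13)·(3161) + (2)·(-3107) + (17)·(-2057) + (3)·(1788) + (13)·(-725) + (3)·(-3019) = 22
  c_6 = (20)·(1470) + (27)·(3161) + (6)·(-3107) + (33)·(-2057) + (5)·(1788) + (30)·(-725) + (5)·(-3019) = 319
  c_7 = (-1)·(1470) + (-1)·(3161) + (0)·(-3107) + (-2)·(-2057) + (-1)·(1788) + (0)·(-725) + (-1)·(-3019) = 714
Expand coordinatewise in base 3:
  c_1 = 278 = 2·3^0 + 2·3^1 + 0·3^2 + 1·3^3 + 0·3^4 + 1·3^5
  c_2 = 267 = 0·3^0 + 2·3^1 + 2·3^2 + 0·3^3 + 0·3^4 + 1·3^5
  c_3 = 235 = 1·3^0 + 0·3^1 + 2·3^2 + 2·3^3 + 2·3^4
  c_4 = 368 = 2·3^0 + 2·3^1 + 1·3^2 + 1·3^3 + 1·3^4 + 1·3^5
  c_5 = 22 = 1·3^0 + 1·3^1 + 2·3^2
  c_6 = 319 = 1·3^0 + 1·3^1 + 2·3^2 + 2·3^3 + 0·3^4 + 1·3^5
  c_7 = 714 = 0·3^0 + 1·3^1 + 1·3^2 + 2·3^3 + 2·3^4 + 2·3^5
p-restricted factor λ_0 = (2, 0, 1, 2, 1, 1, 0)
p-restricted factor λ_1 = (2, 2, 0, 2, 1, 1, 1)
p-restricted factor λ_2 = (0, 2, 2, 1, 2, 2, 1)
p-restricted factor λ_3 = (1, 0, 2, 1, 0, 2, 2)
p-restricted factor λ_4 = (0, 0, 2, 1, 0, 0, 2)
p-restricted factor λ_5 = (1, 1, 0, 1, 0, 1, 2)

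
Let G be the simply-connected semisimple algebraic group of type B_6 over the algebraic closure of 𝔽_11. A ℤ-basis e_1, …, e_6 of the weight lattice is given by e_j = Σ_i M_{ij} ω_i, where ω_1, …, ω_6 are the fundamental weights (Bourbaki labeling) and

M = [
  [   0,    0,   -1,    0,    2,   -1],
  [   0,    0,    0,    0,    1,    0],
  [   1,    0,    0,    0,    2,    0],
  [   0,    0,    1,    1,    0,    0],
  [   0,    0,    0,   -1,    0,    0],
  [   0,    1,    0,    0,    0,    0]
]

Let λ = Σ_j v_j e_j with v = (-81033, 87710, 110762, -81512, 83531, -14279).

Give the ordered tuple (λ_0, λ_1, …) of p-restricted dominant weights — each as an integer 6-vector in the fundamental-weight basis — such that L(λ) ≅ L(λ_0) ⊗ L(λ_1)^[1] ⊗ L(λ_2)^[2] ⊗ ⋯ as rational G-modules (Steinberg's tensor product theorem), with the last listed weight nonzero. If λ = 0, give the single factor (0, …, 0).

Change of basis e → ω: c = M·v where v = (-81033, 87710, 110762, -81512, 83531, -14279):
  c_1 = 0*-81033 + 0*87710 + -1*110762 + 0*-81512 + 2*83531 + -1*-14279 = 70579
  c_2 = 0*-81033 + 0*87710 + 0*110762 + 0*-81512 + 1*83531 + 0*-14279 = 83531
  c_3 = 1*-81033 + 0*87710 + 0*110762 + 0*-81512 + 2*83531 + 0*-14279 = 86029
  c_4 = 0*-81033 + 0*87710 + 1*110762 + 1*-81512 + 0*83531 + 0*-14279 = 29250
  c_5 = 0*-81033 + 0*87710 + 0*110762 + -1*-81512 + 0*83531 + 0*-14279 = 81512
  c_6 = 0*-81033 + 1*87710 + 0*110762 + 0*-81512 + 0*83531 + 0*-14279 = 87710
Expand coordinatewise in base 11:
  c_1 = 70579 = 3·11^0 + 3·11^1 + 0·11^2 + 9·11^3 + 4·11^4
  c_2 = 83531 = 8·11^0 + 3·11^1 + 8·11^2 + 7·11^3 + 5·11^4
  c_3 = 86029 = 9·11^0 + 10·11^1 + 6·11^2 + 9·11^3 + 5·11^4
  c_4 = 29250 = 1·11^0 + 8·11^1 + 10·11^2 + 10·11^3 + 1·11^4
  c_5 = 81512 = 2·11^0 + 7·11^1 + 2·11^2 + 6·11^3 + 5·11^4
  c_6 = 87710 = 7·11^0 + 9·11^1 + 9·11^2 + 10·11^3 + 5·11^4
Factor λ_0 = (3, 8, 9, 1, 2, 7)
Factor λ_1 = (3, 3, 10, 8, 7, 9)
Factor λ_2 = (0, 8, 6, 10, 2, 9)
Factor λ_3 = (9, 7, 9, 10, 6, 10)
Factor λ_4 = (4, 5, 5, 1, 5, 5)

((3, 8, 9, 1, 2, 7), (3, 3, 10, 8, 7, 9), (0, 8, 6, 10, 2, 9), (9, 7, 9, 10, 6, 10), (4, 5, 5, 1, 5, 5))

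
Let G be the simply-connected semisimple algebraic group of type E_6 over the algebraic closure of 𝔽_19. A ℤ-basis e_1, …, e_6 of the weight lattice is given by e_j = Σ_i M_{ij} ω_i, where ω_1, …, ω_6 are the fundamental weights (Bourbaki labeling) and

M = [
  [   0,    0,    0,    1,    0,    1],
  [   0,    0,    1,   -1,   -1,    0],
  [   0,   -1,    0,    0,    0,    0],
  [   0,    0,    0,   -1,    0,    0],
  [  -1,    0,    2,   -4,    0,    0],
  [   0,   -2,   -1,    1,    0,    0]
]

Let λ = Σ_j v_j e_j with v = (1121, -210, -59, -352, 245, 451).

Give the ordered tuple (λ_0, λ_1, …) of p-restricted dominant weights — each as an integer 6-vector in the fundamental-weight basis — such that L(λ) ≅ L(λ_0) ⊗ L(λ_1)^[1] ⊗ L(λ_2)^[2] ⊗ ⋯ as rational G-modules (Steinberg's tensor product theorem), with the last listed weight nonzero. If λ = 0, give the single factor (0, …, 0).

In the fundamental-weight basis, λ has coordinates c = M·v (v = (1121, -210, -59, -352, 245, 451)):
  c_1 = (0)·(1121) + (0)·(-210) + (0)·(-59) + (1)·(-352) + (0)·(245) + (1)·(451) = 99
  c_2 = (0)·(1121) + (0)·(-210) + (1)·(-59) + (-1)·(-352) + (-1)·(245) + (0)·(451) = 48
  c_3 = (0)·(1121) + (-1)·(-210) + (0)·(-59) + (0)·(-352) + (0)·(245) + (0)·(451) = 210
  c_4 = (0)·(1121) + (0)·(-210) + (0)·(-59) + (-1)·(-352) + (0)·(245) + (0)·(451) = 352
  c_5 = (-1)·(1121) + (0)·(-210) + (2)·(-59) + (-4)·(-352) + (0)·(245) + (0)·(451) = 169
  c_6 = (0)·(1121) + (-2)·(-210) + (-1)·(-59) + (1)·(-352) + (0)·(245) + (0)·(451) = 127
Writing each c_i in base p = 19:
  c_1 = 99 = 4·19^0 + 5·19^1
  c_2 = 48 = 10·19^0 + 2·19^1
  c_3 = 210 = 1·19^0 + 11·19^1
  c_4 = 352 = 10·19^0 + 18·19^1
  c_5 = 169 = 17·19^0 + 8·19^1
  c_6 = 127 = 13·19^0 + 6·19^1
Factor λ_0 = (4, 10, 1, 10, 17, 13)
Factor λ_1 = (5, 2, 11, 18, 8, 6)

((4, 10, 1, 10, 17, 13), (5, 2, 11, 18, 8, 6))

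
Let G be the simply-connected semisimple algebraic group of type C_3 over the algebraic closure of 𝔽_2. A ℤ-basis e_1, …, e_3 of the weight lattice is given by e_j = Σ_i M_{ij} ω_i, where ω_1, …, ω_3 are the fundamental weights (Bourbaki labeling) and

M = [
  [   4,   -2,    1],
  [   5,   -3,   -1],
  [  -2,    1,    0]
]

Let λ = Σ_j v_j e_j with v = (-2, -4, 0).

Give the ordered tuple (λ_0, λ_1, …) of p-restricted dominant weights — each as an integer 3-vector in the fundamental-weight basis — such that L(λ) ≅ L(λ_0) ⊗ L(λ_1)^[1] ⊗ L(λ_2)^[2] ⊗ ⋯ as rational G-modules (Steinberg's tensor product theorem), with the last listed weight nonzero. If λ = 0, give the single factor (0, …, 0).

Converting to the ω-basis (c_i = row i of M dotted with v = (-2, -4, 0)):
  c_1 = 4*-2 + -2*-4 + 1*0 = 0
  c_2 = 5*-2 + -3*-4 + -1*0 = 2
  c_3 = -2*-2 + 1*-4 + 0*0 = 0
Base-2 expansion of each c_i:
  c_1 = 0
  c_2 = 2 = 0·2^0 + 1·2^1
  c_3 = 0
Factor λ_0 = (0, 0, 0)
Factor λ_1 = (0, 1, 0)

((0, 0, 0), (0, 1, 0))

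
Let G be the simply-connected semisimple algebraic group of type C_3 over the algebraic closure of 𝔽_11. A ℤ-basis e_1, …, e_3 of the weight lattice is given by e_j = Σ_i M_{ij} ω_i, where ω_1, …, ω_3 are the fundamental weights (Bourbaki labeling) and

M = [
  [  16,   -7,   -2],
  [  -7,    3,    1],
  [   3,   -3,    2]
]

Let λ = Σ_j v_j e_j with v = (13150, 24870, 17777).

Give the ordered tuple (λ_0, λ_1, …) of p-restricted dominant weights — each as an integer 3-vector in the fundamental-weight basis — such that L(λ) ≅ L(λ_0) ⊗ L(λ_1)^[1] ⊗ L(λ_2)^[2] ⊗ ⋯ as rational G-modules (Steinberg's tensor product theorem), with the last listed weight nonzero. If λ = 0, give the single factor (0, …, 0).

Converting to the ω-basis (c_i = row i of M dotted with v = (13150, 24870, 17777)):
  c_1 = (16)·(13150) + (-7)·(24870) + (-2)·(17777) = 756
  c_2 = (-7)·(13150) + (3)·(24870) + (1)·(17777) = 337
  c_3 = (3)·(13150) + (-3)·(24870) + (2)·(17777) = 394
Writing each c_i in base p = 11:
  c_1 = 756 = 8·11^0 + 2·11^1 + 6·11^2
  c_2 = 337 = 7·11^0 + 8·11^1 + 2·11^2
  c_3 = 394 = 9·11^0 + 2·11^1 + 3·11^2
Factor λ_0 = (8, 7, 9)
Factor λ_1 = (2, 8, 2)
Factor λ_2 = (6, 2, 3)

((8, 7, 9), (2, 8, 2), (6, 2, 3))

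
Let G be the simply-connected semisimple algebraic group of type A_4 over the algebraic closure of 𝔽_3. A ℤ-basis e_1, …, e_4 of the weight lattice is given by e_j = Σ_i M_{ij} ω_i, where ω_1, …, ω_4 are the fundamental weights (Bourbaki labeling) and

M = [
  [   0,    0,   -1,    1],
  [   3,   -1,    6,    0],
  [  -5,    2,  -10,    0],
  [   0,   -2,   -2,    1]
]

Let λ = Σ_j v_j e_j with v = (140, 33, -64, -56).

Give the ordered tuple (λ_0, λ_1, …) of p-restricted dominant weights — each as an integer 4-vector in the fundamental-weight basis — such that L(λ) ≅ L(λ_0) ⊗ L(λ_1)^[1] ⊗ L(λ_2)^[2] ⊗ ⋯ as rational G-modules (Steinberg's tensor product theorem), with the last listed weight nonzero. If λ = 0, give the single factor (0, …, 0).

ω-coordinates c = M·v, v = (140, 33, -64, -56):
  c_1 = 0*140 + 0*33 + -1*-64 + 1*-56 = 8
  c_2 = 3*140 + -1*33 + 6*-64 + 0*-56 = 3
  c_3 = -5*140 + 2*33 + -10*-64 + 0*-56 = 6
  c_4 = 0*140 + -2*33 + -2*-64 + 1*-56 = 6
Writing each c_i in base p = 3:
  c_1 = 8 = 2·3^0 + 2·3^1
  c_2 = 3 = 0·3^0 + 1·3^1
  c_3 = 6 = 0·3^0 + 2·3^1
  c_4 = 6 = 0·3^0 + 2·3^1
Factor λ_0 = (2, 0, 0, 0)
Factor λ_1 = (2, 1, 2, 2)

((2, 0, 0, 0), (2, 1, 2, 2))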